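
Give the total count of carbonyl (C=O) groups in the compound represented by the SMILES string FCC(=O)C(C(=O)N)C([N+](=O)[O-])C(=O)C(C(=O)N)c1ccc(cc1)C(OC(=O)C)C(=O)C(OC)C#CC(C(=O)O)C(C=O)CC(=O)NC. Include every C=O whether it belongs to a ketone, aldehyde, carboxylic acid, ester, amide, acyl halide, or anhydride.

CO: ketone, 1 C=O (running total 1).
CH(CONH2): amide, 1 C=O (running total 2).
CO: ketone, 1 C=O (running total 3).
CH(CONH2): amide, 1 C=O (running total 4).
CH(OCOCH3): ester, 1 C=O (running total 5).
CO: ketone, 1 C=O (running total 6).
CH(COOH): carboxylic acid, 1 C=O (running total 7).
CH(CHO): aldehyde, 1 C=O (running total 8).
CONHCH3: amide, 1 C=O (running total 9).

9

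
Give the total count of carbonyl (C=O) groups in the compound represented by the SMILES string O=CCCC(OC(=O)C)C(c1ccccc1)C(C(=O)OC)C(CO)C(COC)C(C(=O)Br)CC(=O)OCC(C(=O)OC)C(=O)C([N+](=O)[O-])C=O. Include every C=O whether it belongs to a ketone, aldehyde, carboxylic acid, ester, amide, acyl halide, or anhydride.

OHC: aldehyde, 1 C=O (running total 1).
CH(OCOCH3): ester, 1 C=O (running total 2).
CH(COOCH3): ester, 1 C=O (running total 3).
CH(COBr): acyl halide, 1 C=O (running total 4).
CH2COOCH2: ester, 1 C=O (running total 5).
CH(COOCH3): ester, 1 C=O (running total 6).
CO: ketone, 1 C=O (running total 7).
CHO: aldehyde, 1 C=O (running total 8).

8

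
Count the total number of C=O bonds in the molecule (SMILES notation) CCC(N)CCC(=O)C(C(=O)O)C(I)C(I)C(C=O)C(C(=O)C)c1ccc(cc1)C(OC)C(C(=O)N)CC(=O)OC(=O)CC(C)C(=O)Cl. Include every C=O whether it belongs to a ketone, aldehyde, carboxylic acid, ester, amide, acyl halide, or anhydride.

8

CO: ketone, 1 C=O (running total 1).
CH(COOH): carboxylic acid, 1 C=O (running total 2).
CH(CHO): aldehyde, 1 C=O (running total 3).
CH(COCH3): ketone, 1 C=O (running total 4).
CH(CONH2): amide, 1 C=O (running total 5).
CH2CO-O-COCH2: anhydride, 2 C=O (running total 7).
COCl: acyl halide, 1 C=O (running total 8).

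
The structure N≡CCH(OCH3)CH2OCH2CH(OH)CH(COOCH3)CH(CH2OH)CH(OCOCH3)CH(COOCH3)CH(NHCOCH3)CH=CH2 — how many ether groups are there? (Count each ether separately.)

Taking each segment in turn:
  N≡C: N≡C–: carbon triple-bonded to nitrogen → nitrile.
  CH(OCH3): pendant –OCH3: C–O–C with sp³ C, no adjacent C=O → ether.
  CH2OCH2: C–O–C with sp³ carbons on both sides and no adjacent C=O → ether.
  CH(OH): –OH on an sp³ carbon → alcohol (secondary).
  CH(COOCH3): pendant –COOCH3: carbonyl C bonded to C and –OCH3 → ester.
  CH(CH2OH): pendant –CH2OH on an sp³ backbone C → alcohol.
  CH(OCOCH3): pendant –OC(=O)CH3: an acyloxy group → ester.
  CH(COOCH3): pendant –COOCH3: carbonyl C bonded to C and –OCH3 → ester.
  CH(NHCOCH3): pendant –NHC(=O)CH3: N bonded to a carbonyl → amide (not amine).
  CH=CH2: C=C double bond → alkene.
Ether appears at: CH(OCH3), CH2OCH2 → 2.

2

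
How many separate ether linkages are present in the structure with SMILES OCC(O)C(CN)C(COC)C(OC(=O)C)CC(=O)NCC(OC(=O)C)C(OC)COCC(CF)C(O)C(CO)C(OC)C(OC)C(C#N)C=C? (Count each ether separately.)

Reading the structure from left to right:
  HOCH2: HO– on an sp³ carbon → alcohol.
  CH(OH): –OH on an sp³ carbon → alcohol (secondary).
  CH(CH2NH2): pendant –CH2NH2: N on sp³ C, no adjacent C=O → amine.
  CH(CH2OCH3): pendant –CH2OCH3: C–O–C linkage → ether.
  CH(OCOCH3): pendant –OC(=O)CH3: an acyloxy group → ester.
  CH2CONHCH2: –C(=O)–N– linkage → amide (the N is not an amine).
  CH(OCOCH3): pendant –OC(=O)CH3: an acyloxy group → ester.
  CH(OCH3): pendant –OCH3: C–O–C with sp³ C, no adjacent C=O → ether.
  CH2OCH2: C–O–C with sp³ carbons on both sides and no adjacent C=O → ether.
  CH(CH2F): pendant –CH2X: halogen on sp³ carbon → alkyl halide.
  CH(OH): –OH on an sp³ carbon → alcohol (secondary).
  CH(CH2OH): pendant –CH2OH on an sp³ backbone C → alcohol.
  CH(OCH3): pendant –OCH3: C–O–C with sp³ C, no adjacent C=O → ether.
  CH(OCH3): pendant –OCH3: C–O–C with sp³ C, no adjacent C=O → ether.
  CH(CN): pendant –C≡N: nitrile.
  CH=CH2: C=C double bond → alkene.
Ether appears at: CH(CH2OCH3), CH(OCH3), CH2OCH2, CH(OCH3), CH(OCH3) → 5.

5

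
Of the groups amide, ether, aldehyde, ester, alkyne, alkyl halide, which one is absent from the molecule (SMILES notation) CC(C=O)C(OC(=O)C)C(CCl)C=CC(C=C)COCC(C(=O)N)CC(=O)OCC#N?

alkyne

ether: present (CH2OCH2 — C–O–C with sp³ carbons on both sides and no adjacent C=O → ether).
amide: present (CH(CONH2) — pendant –CONH2: carbonyl C bonded to C and N → amide).
alkyl halide: present (CH(CH2Cl) — pendant –CH2X: halogen on sp³ carbon → alkyl halide).
aldehyde: present (CH(CHO) — pendant –CHO: carbonyl C bonded to C and H → aldehyde).
ester: present (CH(OCOCH3) — pendant –OC(=O)CH3: an acyloxy group → ester).
alkyne: absent. In CN, the triple bond is C≡N, not C≡C, so it is a nitrile.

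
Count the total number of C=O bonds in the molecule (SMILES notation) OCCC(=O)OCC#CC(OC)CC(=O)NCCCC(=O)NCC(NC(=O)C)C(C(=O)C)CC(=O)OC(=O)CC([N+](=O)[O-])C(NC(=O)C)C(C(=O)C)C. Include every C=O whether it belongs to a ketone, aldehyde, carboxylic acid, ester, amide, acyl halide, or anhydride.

9

CH2COOCH2: ester, 1 C=O (running total 1).
CH2CONHCH2: amide, 1 C=O (running total 2).
CH2CONHCH2: amide, 1 C=O (running total 3).
CH(NHCOCH3): amide, 1 C=O (running total 4).
CH(COCH3): ketone, 1 C=O (running total 5).
CH2CO-O-COCH2: anhydride, 2 C=O (running total 7).
CH(NHCOCH3): amide, 1 C=O (running total 8).
CH(COCH3): ketone, 1 C=O (running total 9).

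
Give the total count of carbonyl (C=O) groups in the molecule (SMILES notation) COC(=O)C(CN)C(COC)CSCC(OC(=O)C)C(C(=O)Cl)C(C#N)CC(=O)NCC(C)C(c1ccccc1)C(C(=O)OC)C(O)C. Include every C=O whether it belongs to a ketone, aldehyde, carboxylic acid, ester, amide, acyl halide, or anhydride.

CH3OOC: ester, 1 C=O (running total 1).
CH(OCOCH3): ester, 1 C=O (running total 2).
CH(COCl): acyl halide, 1 C=O (running total 3).
CH2CONHCH2: amide, 1 C=O (running total 4).
CH(COOCH3): ester, 1 C=O (running total 5).

5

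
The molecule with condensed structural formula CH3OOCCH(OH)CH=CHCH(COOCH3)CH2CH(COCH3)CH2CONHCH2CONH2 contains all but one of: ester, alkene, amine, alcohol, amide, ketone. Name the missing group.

amine

alkene: present (CH=CH — C=C double bond → alkene).
alcohol: present (CH(OH) — –OH on an sp³ carbon → alcohol (secondary)).
ketone: present (CH(COCH3) — pendant –COCH3: carbonyl C bonded to two carbons → ketone).
ester: present (CH3OOC — CH3O–C(=O)–: carbonyl C bonded to C and to –OCH3 → ester (not ketone + ether)).
amide: present (CH2CONHCH2 — –C(=O)–N– linkage → amide (the N is not an amine)).
amine: absent. In each of CH2CONHCH2 and CONH2, the nitrogen is bonded directly to a carbonyl carbon, making it part of an amide, not a free amine.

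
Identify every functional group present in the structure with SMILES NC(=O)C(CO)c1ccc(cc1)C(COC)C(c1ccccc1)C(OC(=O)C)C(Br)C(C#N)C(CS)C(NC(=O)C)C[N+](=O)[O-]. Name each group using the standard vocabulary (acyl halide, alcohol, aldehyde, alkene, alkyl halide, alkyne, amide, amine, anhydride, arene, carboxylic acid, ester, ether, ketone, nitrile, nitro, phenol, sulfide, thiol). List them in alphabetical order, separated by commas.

alcohol, alkyl halide, amide, arene, ester, ether, nitrile, nitro, thiol

–C(=O)NH2: carbonyl C bonded to C and to N → amide (the N is not a separate amine).
pendant –CH2OH on an sp³ backbone C → alcohol.
para-disubstituted benzene ring → arene.
pendant –CH2OCH3: C–O–C linkage → ether.
pendant –C6H5: benzene ring → arene.
pendant –OC(=O)CH3: an acyloxy group → ester.
halogen on an sp³ carbon → alkyl halide.
pendant –C≡N: nitrile.
pendant –CH2SH → thiol.
pendant –NHC(=O)CH3: N bonded to a carbonyl → amide (not amine).
–NO2 on carbon → nitro group.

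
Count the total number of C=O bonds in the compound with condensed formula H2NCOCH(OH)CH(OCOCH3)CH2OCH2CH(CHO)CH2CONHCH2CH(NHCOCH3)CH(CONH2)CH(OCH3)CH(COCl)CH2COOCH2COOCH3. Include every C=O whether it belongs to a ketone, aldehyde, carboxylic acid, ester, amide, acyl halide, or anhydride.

9

H2NCO: amide, 1 C=O (running total 1).
CH(OCOCH3): ester, 1 C=O (running total 2).
CH(CHO): aldehyde, 1 C=O (running total 3).
CH2CONHCH2: amide, 1 C=O (running total 4).
CH(NHCOCH3): amide, 1 C=O (running total 5).
CH(CONH2): amide, 1 C=O (running total 6).
CH(COCl): acyl halide, 1 C=O (running total 7).
CH2COOCH2: ester, 1 C=O (running total 8).
COOCH3: ester, 1 C=O (running total 9).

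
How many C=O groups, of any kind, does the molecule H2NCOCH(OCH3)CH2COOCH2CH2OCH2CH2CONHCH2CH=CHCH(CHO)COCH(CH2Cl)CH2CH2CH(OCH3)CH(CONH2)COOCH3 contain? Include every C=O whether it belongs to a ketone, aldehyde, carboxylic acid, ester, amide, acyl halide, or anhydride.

H2NCO: amide, 1 C=O (running total 1).
CH2COOCH2: ester, 1 C=O (running total 2).
CH2CONHCH2: amide, 1 C=O (running total 3).
CH(CHO): aldehyde, 1 C=O (running total 4).
CO: ketone, 1 C=O (running total 5).
CH(CONH2): amide, 1 C=O (running total 6).
COOCH3: ester, 1 C=O (running total 7).

7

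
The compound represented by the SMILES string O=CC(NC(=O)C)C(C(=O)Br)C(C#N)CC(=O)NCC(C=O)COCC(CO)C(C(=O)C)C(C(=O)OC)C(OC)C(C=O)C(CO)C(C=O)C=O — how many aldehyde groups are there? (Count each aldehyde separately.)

5

Reading the structure from left to right:
  OHC: terminal –CHO: carbonyl C bonded to H and C → aldehyde.
  CH(NHCOCH3): pendant –NHC(=O)CH3: N bonded to a carbonyl → amide (not amine).
  CH(COBr): pendant –C(=O)X: carbonyl C bonded to C and halogen → acyl halide.
  CH(CN): pendant –C≡N: nitrile.
  CH2CONHCH2: –C(=O)–N– linkage → amide (the N is not an amine).
  CH(CHO): pendant –CHO: carbonyl C bonded to C and H → aldehyde.
  CH2OCH2: C–O–C with sp³ carbons on both sides and no adjacent C=O → ether.
  CH(CH2OH): pendant –CH2OH on an sp³ backbone C → alcohol.
  CH(COCH3): pendant –COCH3: carbonyl C bonded to two carbons → ketone.
  CH(COOCH3): pendant –COOCH3: carbonyl C bonded to C and –OCH3 → ester.
  CH(OCH3): pendant –OCH3: C–O–C with sp³ C, no adjacent C=O → ether.
  CH(CHO): pendant –CHO: carbonyl C bonded to C and H → aldehyde.
  CH(CH2OH): pendant –CH2OH on an sp³ backbone C → alcohol.
  CH(CHO): pendant –CHO: carbonyl C bonded to C and H → aldehyde.
  CHO: terminal –CHO: carbonyl C bonded to H and C → aldehyde.
Aldehyde appears at: OHC, CH(CHO), CH(CHO), CH(CHO), CHO → 5.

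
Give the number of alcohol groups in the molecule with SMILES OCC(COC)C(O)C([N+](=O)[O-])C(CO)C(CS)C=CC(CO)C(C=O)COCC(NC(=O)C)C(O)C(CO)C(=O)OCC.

6

Working along the chain:
  HOCH2: HO– on an sp³ carbon → alcohol.
  CH(CH2OCH3): pendant –CH2OCH3: C–O–C linkage → ether.
  CH(OH): –OH on an sp³ carbon → alcohol (secondary).
  CH(NO2): –NO2 on an sp³ carbon → nitro (the N=O is not a carbonyl).
  CH(CH2OH): pendant –CH2OH on an sp³ backbone C → alcohol.
  CH(CH2SH): pendant –CH2SH → thiol.
  CH=CH: C=C double bond → alkene.
  CH(CH2OH): pendant –CH2OH on an sp³ backbone C → alcohol.
  CH(CHO): pendant –CHO: carbonyl C bonded to C and H → aldehyde.
  CH2OCH2: C–O–C with sp³ carbons on both sides and no adjacent C=O → ether.
  CH(NHCOCH3): pendant –NHC(=O)CH3: N bonded to a carbonyl → amide (not amine).
  CH(OH): –OH on an sp³ carbon → alcohol (secondary).
  CH(CH2OH): pendant –CH2OH on an sp³ backbone C → alcohol.
  COOCH2CH3: –C(=O)OCH2CH3: carbonyl C bonded to C and to –OEt → ester.
Alcohol appears at: HOCH2, CH(OH), CH(CH2OH), CH(CH2OH), CH(OH), CH(CH2OH) → 6.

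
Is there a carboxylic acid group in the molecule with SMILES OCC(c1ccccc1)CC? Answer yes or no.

HO– on an sp³ carbon → alcohol.
pendant –C6H5: benzene ring → arene.
The groups actually present are: alcohol, arene.

no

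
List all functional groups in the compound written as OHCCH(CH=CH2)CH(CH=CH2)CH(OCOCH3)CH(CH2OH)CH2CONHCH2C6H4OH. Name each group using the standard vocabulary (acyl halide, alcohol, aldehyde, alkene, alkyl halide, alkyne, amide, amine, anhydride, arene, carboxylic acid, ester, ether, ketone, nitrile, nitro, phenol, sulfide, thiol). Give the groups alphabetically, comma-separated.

alcohol, aldehyde, alkene, amide, arene, ester, phenol

terminal –CHO: carbonyl C bonded to H and C → aldehyde.
pendant –CH=CH2: C=C double bond → alkene.
pendant –CH=CH2: C=C double bond → alkene.
pendant –OC(=O)CH3: an acyloxy group → ester.
pendant –CH2OH on an sp³ backbone C → alcohol.
–C(=O)–N– linkage → amide (the N is not an amine).
–OH attached directly to an aromatic ring → phenol (not alcohol); the ring itself is an arene.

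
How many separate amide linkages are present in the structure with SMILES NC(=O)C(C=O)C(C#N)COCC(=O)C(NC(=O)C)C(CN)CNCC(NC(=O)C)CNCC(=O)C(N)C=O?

–C(=O)NH2: carbonyl C bonded to C and to N → amide (the N is not a separate amine).
pendant –CHO: carbonyl C bonded to C and H → aldehyde.
pendant –C≡N: nitrile.
C–O–C with sp³ carbons on both sides and no adjacent C=O → ether.
–C(=O)– with carbon on both sides → ketone.
pendant –NHC(=O)CH3: N bonded to a carbonyl → amide (not amine).
pendant –CH2NH2: N on sp³ C, no adjacent C=O → amine.
C–N–C with sp³ carbons and no adjacent C=O → amine (secondary).
pendant –NHC(=O)CH3: N bonded to a carbonyl → amide (not amine).
C–N–C with sp³ carbons and no adjacent C=O → amine (secondary).
–C(=O)– with carbon on both sides → ketone.
–NH2 on an sp³ carbon with no adjacent C=O → amine.
terminal –CHO: carbonyl C bonded to H and C → aldehyde.
Amide appears at: H2NCO, CH(NHCOCH3), CH(NHCOCH3) → 3.

3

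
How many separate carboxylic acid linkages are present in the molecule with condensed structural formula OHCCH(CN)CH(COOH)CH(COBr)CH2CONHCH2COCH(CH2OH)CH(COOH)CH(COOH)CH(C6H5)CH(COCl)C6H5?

Reading the structure from left to right:
  OHC: terminal –CHO: carbonyl C bonded to H and C → aldehyde.
  CH(CN): pendant –C≡N: nitrile.
  CH(COOH): pendant –COOH: carbonyl C bonded to C and –OH → carboxylic acid.
  CH(COBr): pendant –C(=O)X: carbonyl C bonded to C and halogen → acyl halide.
  CH2CONHCH2: –C(=O)–N– linkage → amide (the N is not an amine).
  CO: –C(=O)– with carbon on both sides → ketone.
  CH(CH2OH): pendant –CH2OH on an sp³ backbone C → alcohol.
  CH(COOH): pendant –COOH: carbonyl C bonded to C and –OH → carboxylic acid.
  CH(COOH): pendant –COOH: carbonyl C bonded to C and –OH → carboxylic acid.
  CH(C6H5): pendant –C6H5: benzene ring → arene.
  CH(COCl): pendant –C(=O)X: carbonyl C bonded to C and halogen → acyl halide.
  C6H5: –C6H5 phenyl ring → arene.
Carboxylic acid appears at: CH(COOH), CH(COOH), CH(COOH) → 3.

3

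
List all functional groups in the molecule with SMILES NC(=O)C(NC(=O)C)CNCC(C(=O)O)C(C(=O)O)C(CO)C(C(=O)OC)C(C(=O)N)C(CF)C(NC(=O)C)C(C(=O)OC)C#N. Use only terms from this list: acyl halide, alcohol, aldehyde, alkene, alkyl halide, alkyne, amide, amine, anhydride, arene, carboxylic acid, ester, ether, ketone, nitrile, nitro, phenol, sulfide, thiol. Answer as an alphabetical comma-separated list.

alcohol, alkyl halide, amide, amine, carboxylic acid, ester, nitrile

–C(=O)NH2: carbonyl C bonded to C and to N → amide (the N is not a separate amine).
pendant –NHC(=O)CH3: N bonded to a carbonyl → amide (not amine).
C–N–C with sp³ carbons and no adjacent C=O → amine (secondary).
pendant –COOH: carbonyl C bonded to C and –OH → carboxylic acid.
pendant –COOH: carbonyl C bonded to C and –OH → carboxylic acid.
pendant –CH2OH on an sp³ backbone C → alcohol.
pendant –COOCH3: carbonyl C bonded to C and –OCH3 → ester.
pendant –CONH2: carbonyl C bonded to C and N → amide.
pendant –CH2X: halogen on sp³ carbon → alkyl halide.
pendant –NHC(=O)CH3: N bonded to a carbonyl → amide (not amine).
pendant –COOCH3: carbonyl C bonded to C and –OCH3 → ester.
–C≡N: carbon triple-bonded to nitrogen → nitrile.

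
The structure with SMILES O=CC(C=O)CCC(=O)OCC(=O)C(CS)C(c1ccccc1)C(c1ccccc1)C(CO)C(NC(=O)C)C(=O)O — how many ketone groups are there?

1

terminal –CHO: carbonyl C bonded to H and C → aldehyde.
pendant –CHO: carbonyl C bonded to C and H → aldehyde.
–C(=O)–O–C with C on the carbonyl side → ester.
–C(=O)– with carbon on both sides → ketone.
pendant –CH2SH → thiol.
pendant –C6H5: benzene ring → arene.
pendant –C6H5: benzene ring → arene.
pendant –CH2OH on an sp³ backbone C → alcohol.
pendant –NHC(=O)CH3: N bonded to a carbonyl → amide (not amine).
–COOH: carbonyl C bonded to –OH and C → carboxylic acid (the –OH is not a separate alcohol).
Ketone appears at: CO → 1.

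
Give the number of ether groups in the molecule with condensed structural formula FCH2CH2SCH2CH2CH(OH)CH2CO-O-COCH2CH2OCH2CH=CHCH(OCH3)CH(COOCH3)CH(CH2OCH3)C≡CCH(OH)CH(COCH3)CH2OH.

Working along the chain:
  FCH2: halogen on an sp³ carbon → alkyl halide.
  CH2SCH2: C–S–C linkage → sulfide (thioether).
  CH(OH): –OH on an sp³ carbon → alcohol (secondary).
  CH2CO-O-COCH2: two acyl groups sharing one oxygen, –C(=O)–O–C(=O)– → anhydride.
  CH2OCH2: C–O–C with sp³ carbons on both sides and no adjacent C=O → ether.
  CH=CH: C=C double bond → alkene.
  CH(OCH3): pendant –OCH3: C–O–C with sp³ C, no adjacent C=O → ether.
  CH(COOCH3): pendant –COOCH3: carbonyl C bonded to C and –OCH3 → ester.
  CH(CH2OCH3): pendant –CH2OCH3: C–O–C linkage → ether.
  C≡C: C≡C triple bond → alkyne.
  CH(OH): –OH on an sp³ carbon → alcohol (secondary).
  CH(COCH3): pendant –COCH3: carbonyl C bonded to two carbons → ketone.
  CH2OH: –OH on an sp³ carbon → alcohol.
Ether appears at: CH2OCH2, CH(OCH3), CH(CH2OCH3) → 3.

3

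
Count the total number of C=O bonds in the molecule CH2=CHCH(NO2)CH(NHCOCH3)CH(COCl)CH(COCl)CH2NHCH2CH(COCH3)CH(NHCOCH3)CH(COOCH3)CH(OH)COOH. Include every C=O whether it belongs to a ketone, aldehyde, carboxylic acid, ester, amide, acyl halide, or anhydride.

7

CH(NHCOCH3): amide, 1 C=O (running total 1).
CH(COCl): acyl halide, 1 C=O (running total 2).
CH(COCl): acyl halide, 1 C=O (running total 3).
CH(COCH3): ketone, 1 C=O (running total 4).
CH(NHCOCH3): amide, 1 C=O (running total 5).
CH(COOCH3): ester, 1 C=O (running total 6).
COOH: carboxylic acid, 1 C=O (running total 7).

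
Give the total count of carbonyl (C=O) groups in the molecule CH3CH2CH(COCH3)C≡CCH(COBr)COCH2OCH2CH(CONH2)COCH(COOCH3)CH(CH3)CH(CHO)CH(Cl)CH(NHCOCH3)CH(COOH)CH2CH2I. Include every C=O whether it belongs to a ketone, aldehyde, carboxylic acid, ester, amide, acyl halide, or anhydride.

CH(COCH3): ketone, 1 C=O (running total 1).
CH(COBr): acyl halide, 1 C=O (running total 2).
CO: ketone, 1 C=O (running total 3).
CH(CONH2): amide, 1 C=O (running total 4).
CO: ketone, 1 C=O (running total 5).
CH(COOCH3): ester, 1 C=O (running total 6).
CH(CHO): aldehyde, 1 C=O (running total 7).
CH(NHCOCH3): amide, 1 C=O (running total 8).
CH(COOH): carboxylic acid, 1 C=O (running total 9).

9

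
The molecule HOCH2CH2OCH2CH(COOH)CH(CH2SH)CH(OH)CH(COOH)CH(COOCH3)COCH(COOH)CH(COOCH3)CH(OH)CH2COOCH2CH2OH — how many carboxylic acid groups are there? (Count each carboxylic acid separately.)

Reading the structure from left to right:
  HOCH2: HO– on an sp³ carbon → alcohol.
  CH2OCH2: C–O–C with sp³ carbons on both sides and no adjacent C=O → ether.
  CH(COOH): pendant –COOH: carbonyl C bonded to C and –OH → carboxylic acid.
  CH(CH2SH): pendant –CH2SH → thiol.
  CH(OH): –OH on an sp³ carbon → alcohol (secondary).
  CH(COOH): pendant –COOH: carbonyl C bonded to C and –OH → carboxylic acid.
  CH(COOCH3): pendant –COOCH3: carbonyl C bonded to C and –OCH3 → ester.
  CO: –C(=O)– with carbon on both sides → ketone.
  CH(COOH): pendant –COOH: carbonyl C bonded to C and –OH → carboxylic acid.
  CH(COOCH3): pendant –COOCH3: carbonyl C bonded to C and –OCH3 → ester.
  CH(OH): –OH on an sp³ carbon → alcohol (secondary).
  CH2COOCH2: –C(=O)–O–C with C on the carbonyl side → ester.
  CH2OH: –OH on an sp³ carbon → alcohol.
Carboxylic acid appears at: CH(COOH), CH(COOH), CH(COOH) → 3.

3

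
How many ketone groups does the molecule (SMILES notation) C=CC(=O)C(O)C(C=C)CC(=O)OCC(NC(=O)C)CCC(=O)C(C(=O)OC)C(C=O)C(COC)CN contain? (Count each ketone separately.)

Taking each segment in turn:
  CH2=CH: C=C double bond → alkene.
  CO: –C(=O)– with carbon on both sides → ketone.
  CH(OH): –OH on an sp³ carbon → alcohol (secondary).
  CH(CH=CH2): pendant –CH=CH2: C=C double bond → alkene.
  CH2COOCH2: –C(=O)–O–C with C on the carbonyl side → ester.
  CH(NHCOCH3): pendant –NHC(=O)CH3: N bonded to a carbonyl → amide (not amine).
  CO: –C(=O)– with carbon on both sides → ketone.
  CH(COOCH3): pendant –COOCH3: carbonyl C bonded to C and –OCH3 → ester.
  CH(CHO): pendant –CHO: carbonyl C bonded to C and H → aldehyde.
  CH(CH2OCH3): pendant –CH2OCH3: C–O–C linkage → ether.
  CH2NH2: –NH2 on an sp³ carbon with no adjacent C=O → amine.
Ketone appears at: CO, CO → 2.

2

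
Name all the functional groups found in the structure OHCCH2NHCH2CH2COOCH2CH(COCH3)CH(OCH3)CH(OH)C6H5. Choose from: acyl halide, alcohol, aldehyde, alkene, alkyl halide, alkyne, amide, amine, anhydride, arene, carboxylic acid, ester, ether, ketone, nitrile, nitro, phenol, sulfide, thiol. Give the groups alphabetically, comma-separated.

Working along the chain:
  OHC: terminal –CHO: carbonyl C bonded to H and C → aldehyde.
  CH2NHCH2: C–N–C with sp³ carbons and no adjacent C=O → amine (secondary).
  CH2COOCH2: –C(=O)–O–C with C on the carbonyl side → ester.
  CH(COCH3): pendant –COCH3: carbonyl C bonded to two carbons → ketone.
  CH(OCH3): pendant –OCH3: C–O–C with sp³ C, no adjacent C=O → ether.
  CH(OH): –OH on an sp³ carbon → alcohol (secondary).
  C6H5: –C6H5 phenyl ring → arene.

alcohol, aldehyde, amine, arene, ester, ether, ketone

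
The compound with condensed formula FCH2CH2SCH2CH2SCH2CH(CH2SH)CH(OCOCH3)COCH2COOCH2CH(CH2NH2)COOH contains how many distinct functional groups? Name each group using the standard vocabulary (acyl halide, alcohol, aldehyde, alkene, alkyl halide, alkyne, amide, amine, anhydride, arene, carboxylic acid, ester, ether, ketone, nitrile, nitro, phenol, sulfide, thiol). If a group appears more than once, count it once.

halogen on an sp³ carbon → alkyl halide.
C–S–C linkage → sulfide (thioether).
C–S–C linkage → sulfide (thioether).
pendant –CH2SH → thiol.
pendant –OC(=O)CH3: an acyloxy group → ester.
–C(=O)– with carbon on both sides → ketone.
–C(=O)–O–C with C on the carbonyl side → ester.
pendant –CH2NH2: N on sp³ C, no adjacent C=O → amine.
–COOH: carbonyl C bonded to –OH and C → carboxylic acid (the –OH is not a separate alcohol).
Distinct types present: alkyl halide, amine, carboxylic acid, ester, ketone, sulfide, thiol.

7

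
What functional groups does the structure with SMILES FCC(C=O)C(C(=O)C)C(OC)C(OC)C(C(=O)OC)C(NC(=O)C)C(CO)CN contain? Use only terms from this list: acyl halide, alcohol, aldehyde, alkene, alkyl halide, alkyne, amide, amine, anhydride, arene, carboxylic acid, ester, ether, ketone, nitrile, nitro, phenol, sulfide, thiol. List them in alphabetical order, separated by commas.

alcohol, aldehyde, alkyl halide, amide, amine, ester, ether, ketone

Working along the chain:
  FCH2: halogen on an sp³ carbon → alkyl halide.
  CH(CHO): pendant –CHO: carbonyl C bonded to C and H → aldehyde.
  CH(COCH3): pendant –COCH3: carbonyl C bonded to two carbons → ketone.
  CH(OCH3): pendant –OCH3: C–O–C with sp³ C, no adjacent C=O → ether.
  CH(OCH3): pendant –OCH3: C–O–C with sp³ C, no adjacent C=O → ether.
  CH(COOCH3): pendant –COOCH3: carbonyl C bonded to C and –OCH3 → ester.
  CH(NHCOCH3): pendant –NHC(=O)CH3: N bonded to a carbonyl → amide (not amine).
  CH(CH2OH): pendant –CH2OH on an sp³ backbone C → alcohol.
  CH2NH2: –NH2 on an sp³ carbon with no adjacent C=O → amine.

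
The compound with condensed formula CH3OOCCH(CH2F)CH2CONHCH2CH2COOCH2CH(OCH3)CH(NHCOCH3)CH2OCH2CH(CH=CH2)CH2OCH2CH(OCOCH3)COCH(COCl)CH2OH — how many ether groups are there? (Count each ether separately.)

CH3O–C(=O)–: carbonyl C bonded to C and to –OCH3 → ester (not ketone + ether).
pendant –CH2X: halogen on sp³ carbon → alkyl halide.
–C(=O)–N– linkage → amide (the N is not an amine).
–C(=O)–O–C with C on the carbonyl side → ester.
pendant –OCH3: C–O–C with sp³ C, no adjacent C=O → ether.
pendant –NHC(=O)CH3: N bonded to a carbonyl → amide (not amine).
C–O–C with sp³ carbons on both sides and no adjacent C=O → ether.
pendant –CH=CH2: C=C double bond → alkene.
C–O–C with sp³ carbons on both sides and no adjacent C=O → ether.
pendant –OC(=O)CH3: an acyloxy group → ester.
–C(=O)– with carbon on both sides → ketone.
pendant –C(=O)X: carbonyl C bonded to C and halogen → acyl halide.
–OH on an sp³ carbon → alcohol.
Ether appears at: CH(OCH3), CH2OCH2, CH2OCH2 → 3.

3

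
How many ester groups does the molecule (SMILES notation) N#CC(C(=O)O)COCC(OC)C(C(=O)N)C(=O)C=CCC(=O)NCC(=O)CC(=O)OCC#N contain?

1

N≡C–: carbon triple-bonded to nitrogen → nitrile.
pendant –COOH: carbonyl C bonded to C and –OH → carboxylic acid.
C–O–C with sp³ carbons on both sides and no adjacent C=O → ether.
pendant –OCH3: C–O–C with sp³ C, no adjacent C=O → ether.
pendant –CONH2: carbonyl C bonded to C and N → amide.
–C(=O)– with carbon on both sides → ketone.
C=C double bond → alkene.
–C(=O)–N– linkage → amide (the N is not an amine).
–C(=O)– with carbon on both sides → ketone.
–C(=O)–O–C with C on the carbonyl side → ester.
–C≡N: carbon triple-bonded to nitrogen → nitrile.
Ester appears at: CH2COOCH2 → 1.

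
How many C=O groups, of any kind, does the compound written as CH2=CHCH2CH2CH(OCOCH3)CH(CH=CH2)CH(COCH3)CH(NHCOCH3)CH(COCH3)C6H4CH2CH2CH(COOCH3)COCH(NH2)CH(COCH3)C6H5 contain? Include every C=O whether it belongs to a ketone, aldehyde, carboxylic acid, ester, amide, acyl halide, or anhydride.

CH(OCOCH3): ester, 1 C=O (running total 1).
CH(COCH3): ketone, 1 C=O (running total 2).
CH(NHCOCH3): amide, 1 C=O (running total 3).
CH(COCH3): ketone, 1 C=O (running total 4).
CH(COOCH3): ester, 1 C=O (running total 5).
CO: ketone, 1 C=O (running total 6).
CH(COCH3): ketone, 1 C=O (running total 7).

7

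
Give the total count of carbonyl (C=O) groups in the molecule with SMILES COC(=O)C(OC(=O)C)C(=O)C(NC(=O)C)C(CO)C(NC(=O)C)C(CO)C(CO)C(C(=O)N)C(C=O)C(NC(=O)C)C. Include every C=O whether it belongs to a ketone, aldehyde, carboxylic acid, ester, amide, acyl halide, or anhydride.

8

CH3OOC: ester, 1 C=O (running total 1).
CH(OCOCH3): ester, 1 C=O (running total 2).
CO: ketone, 1 C=O (running total 3).
CH(NHCOCH3): amide, 1 C=O (running total 4).
CH(NHCOCH3): amide, 1 C=O (running total 5).
CH(CONH2): amide, 1 C=O (running total 6).
CH(CHO): aldehyde, 1 C=O (running total 7).
CH(NHCOCH3): amide, 1 C=O (running total 8).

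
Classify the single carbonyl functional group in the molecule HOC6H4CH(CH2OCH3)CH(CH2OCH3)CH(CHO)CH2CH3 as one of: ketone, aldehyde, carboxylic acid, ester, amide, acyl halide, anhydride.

aldehyde

The carbonyl is in the CH(CHO) segment: pendant –CHO: carbonyl C bonded to C and H → aldehyde.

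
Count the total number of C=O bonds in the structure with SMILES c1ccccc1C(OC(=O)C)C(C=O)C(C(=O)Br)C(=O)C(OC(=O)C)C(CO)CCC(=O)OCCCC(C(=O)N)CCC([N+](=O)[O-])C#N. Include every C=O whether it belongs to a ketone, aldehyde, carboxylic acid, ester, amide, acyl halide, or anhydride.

7

CH(OCOCH3): ester, 1 C=O (running total 1).
CH(CHO): aldehyde, 1 C=O (running total 2).
CH(COBr): acyl halide, 1 C=O (running total 3).
CO: ketone, 1 C=O (running total 4).
CH(OCOCH3): ester, 1 C=O (running total 5).
CH2COOCH2: ester, 1 C=O (running total 6).
CH(CONH2): amide, 1 C=O (running total 7).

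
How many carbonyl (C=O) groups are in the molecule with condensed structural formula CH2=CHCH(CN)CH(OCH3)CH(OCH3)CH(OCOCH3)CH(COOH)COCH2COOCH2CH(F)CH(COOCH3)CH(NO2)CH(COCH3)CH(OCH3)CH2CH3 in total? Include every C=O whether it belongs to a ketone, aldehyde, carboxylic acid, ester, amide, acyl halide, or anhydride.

CH(OCOCH3): ester, 1 C=O (running total 1).
CH(COOH): carboxylic acid, 1 C=O (running total 2).
CO: ketone, 1 C=O (running total 3).
CH2COOCH2: ester, 1 C=O (running total 4).
CH(COOCH3): ester, 1 C=O (running total 5).
CH(COCH3): ketone, 1 C=O (running total 6).

6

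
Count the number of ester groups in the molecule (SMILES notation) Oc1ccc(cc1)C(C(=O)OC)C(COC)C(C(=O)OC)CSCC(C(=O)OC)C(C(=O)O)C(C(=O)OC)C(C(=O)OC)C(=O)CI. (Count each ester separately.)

5

Working along the chain:
  HOC6H4: –OH attached directly to an aromatic ring → phenol (not alcohol); the ring itself is an arene.
  CH(COOCH3): pendant –COOCH3: carbonyl C bonded to C and –OCH3 → ester.
  CH(CH2OCH3): pendant –CH2OCH3: C–O–C linkage → ether.
  CH(COOCH3): pendant –COOCH3: carbonyl C bonded to C and –OCH3 → ester.
  CH2SCH2: C–S–C linkage → sulfide (thioether).
  CH(COOCH3): pendant –COOCH3: carbonyl C bonded to C and –OCH3 → ester.
  CH(COOH): pendant –COOH: carbonyl C bonded to C and –OH → carboxylic acid.
  CH(COOCH3): pendant –COOCH3: carbonyl C bonded to C and –OCH3 → ester.
  CH(COOCH3): pendant –COOCH3: carbonyl C bonded to C and –OCH3 → ester.
  CO: –C(=O)– with carbon on both sides → ketone.
  CH2I: halogen on an sp³ carbon → alkyl halide.
Ester appears at: CH(COOCH3), CH(COOCH3), CH(COOCH3), CH(COOCH3), CH(COOCH3) → 5.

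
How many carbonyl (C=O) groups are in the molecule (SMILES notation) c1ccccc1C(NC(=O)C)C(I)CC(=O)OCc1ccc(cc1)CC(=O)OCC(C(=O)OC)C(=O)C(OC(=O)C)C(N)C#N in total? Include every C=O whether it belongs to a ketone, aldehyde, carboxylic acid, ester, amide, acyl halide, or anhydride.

6

CH(NHCOCH3): amide, 1 C=O (running total 1).
CH2COOCH2: ester, 1 C=O (running total 2).
CH2COOCH2: ester, 1 C=O (running total 3).
CH(COOCH3): ester, 1 C=O (running total 4).
CO: ketone, 1 C=O (running total 5).
CH(OCOCH3): ester, 1 C=O (running total 6).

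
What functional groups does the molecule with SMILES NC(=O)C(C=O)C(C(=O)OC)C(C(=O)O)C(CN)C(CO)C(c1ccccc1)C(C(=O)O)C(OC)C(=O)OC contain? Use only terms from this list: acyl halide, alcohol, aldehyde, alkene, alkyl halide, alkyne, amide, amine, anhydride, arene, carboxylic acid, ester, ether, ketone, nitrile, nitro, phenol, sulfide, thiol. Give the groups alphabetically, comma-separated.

Taking each segment in turn:
  H2NCO: –C(=O)NH2: carbonyl C bonded to C and to N → amide (the N is not a separate amine).
  CH(CHO): pendant –CHO: carbonyl C bonded to C and H → aldehyde.
  CH(COOCH3): pendant –COOCH3: carbonyl C bonded to C and –OCH3 → ester.
  CH(COOH): pendant –COOH: carbonyl C bonded to C and –OH → carboxylic acid.
  CH(CH2NH2): pendant –CH2NH2: N on sp³ C, no adjacent C=O → amine.
  CH(CH2OH): pendant –CH2OH on an sp³ backbone C → alcohol.
  CH(C6H5): pendant –C6H5: benzene ring → arene.
  CH(COOH): pendant –COOH: carbonyl C bonded to C and –OH → carboxylic acid.
  CH(OCH3): pendant –OCH3: C–O–C with sp³ C, no adjacent C=O → ether.
  COOCH3: –C(=O)OCH3: carbonyl C bonded to C and to –OCH3 → ester (not ketone + ether).

alcohol, aldehyde, amide, amine, arene, carboxylic acid, ester, ether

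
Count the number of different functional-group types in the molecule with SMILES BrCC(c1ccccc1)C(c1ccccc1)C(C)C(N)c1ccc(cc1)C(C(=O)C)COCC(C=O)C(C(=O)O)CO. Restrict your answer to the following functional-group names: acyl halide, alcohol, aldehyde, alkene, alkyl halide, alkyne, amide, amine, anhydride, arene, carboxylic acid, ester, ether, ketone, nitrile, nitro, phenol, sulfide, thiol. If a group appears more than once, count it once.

halogen on an sp³ carbon → alkyl halide.
pendant –C6H5: benzene ring → arene.
pendant –C6H5: benzene ring → arene.
–NH2 on an sp³ carbon with no adjacent C=O → amine.
para-disubstituted benzene ring → arene.
pendant –COCH3: carbonyl C bonded to two carbons → ketone.
C–O–C with sp³ carbons on both sides and no adjacent C=O → ether.
pendant –CHO: carbonyl C bonded to C and H → aldehyde.
pendant –COOH: carbonyl C bonded to C and –OH → carboxylic acid.
–OH on an sp³ carbon → alcohol.
Distinct types present: alcohol, aldehyde, alkyl halide, amine, arene, carboxylic acid, ether, ketone.

8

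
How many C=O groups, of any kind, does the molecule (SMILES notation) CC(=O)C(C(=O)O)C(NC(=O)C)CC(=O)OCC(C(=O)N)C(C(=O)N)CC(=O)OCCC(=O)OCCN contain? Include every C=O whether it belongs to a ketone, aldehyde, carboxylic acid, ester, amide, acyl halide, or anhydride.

CO: ketone, 1 C=O (running total 1).
CH(COOH): carboxylic acid, 1 C=O (running total 2).
CH(NHCOCH3): amide, 1 C=O (running total 3).
CH2COOCH2: ester, 1 C=O (running total 4).
CH(CONH2): amide, 1 C=O (running total 5).
CH(CONH2): amide, 1 C=O (running total 6).
CH2COOCH2: ester, 1 C=O (running total 7).
CH2COOCH2: ester, 1 C=O (running total 8).

8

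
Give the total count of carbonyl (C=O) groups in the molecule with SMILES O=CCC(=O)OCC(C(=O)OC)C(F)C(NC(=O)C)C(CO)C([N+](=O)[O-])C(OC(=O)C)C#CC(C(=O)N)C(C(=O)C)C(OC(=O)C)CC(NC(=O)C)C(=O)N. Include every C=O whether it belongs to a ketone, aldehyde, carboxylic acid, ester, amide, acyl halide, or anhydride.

OHC: aldehyde, 1 C=O (running total 1).
CH2COOCH2: ester, 1 C=O (running total 2).
CH(COOCH3): ester, 1 C=O (running total 3).
CH(NHCOCH3): amide, 1 C=O (running total 4).
CH(OCOCH3): ester, 1 C=O (running total 5).
CH(CONH2): amide, 1 C=O (running total 6).
CH(COCH3): ketone, 1 C=O (running total 7).
CH(OCOCH3): ester, 1 C=O (running total 8).
CH(NHCOCH3): amide, 1 C=O (running total 9).
CONH2: amide, 1 C=O (running total 10).

10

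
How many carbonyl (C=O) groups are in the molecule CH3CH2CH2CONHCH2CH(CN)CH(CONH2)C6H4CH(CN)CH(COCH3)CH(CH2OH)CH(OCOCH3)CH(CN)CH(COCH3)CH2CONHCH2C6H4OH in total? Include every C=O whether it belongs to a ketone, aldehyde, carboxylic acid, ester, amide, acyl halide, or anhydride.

6

CH2CONHCH2: amide, 1 C=O (running total 1).
CH(CONH2): amide, 1 C=O (running total 2).
CH(COCH3): ketone, 1 C=O (running total 3).
CH(OCOCH3): ester, 1 C=O (running total 4).
CH(COCH3): ketone, 1 C=O (running total 5).
CH2CONHCH2: amide, 1 C=O (running total 6).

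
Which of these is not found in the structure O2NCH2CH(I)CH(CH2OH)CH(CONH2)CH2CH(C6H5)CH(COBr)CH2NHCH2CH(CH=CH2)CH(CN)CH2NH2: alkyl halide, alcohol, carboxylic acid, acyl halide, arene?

carboxylic acid

arene: present (CH(C6H5) — pendant –C6H5: benzene ring → arene).
alkyl halide: present (CH(I) — halogen on an sp³ carbon → alkyl halide).
alcohol: present (CH(CH2OH) — pendant –CH2OH on an sp³ backbone C → alcohol).
acyl halide: present (CH(COBr) — pendant –C(=O)X: carbonyl C bonded to C and halogen → acyl halide).
carboxylic acid: absent. In CH(CONH2), the carbonyl is bonded to nitrogen, not to –OH; that is an amide.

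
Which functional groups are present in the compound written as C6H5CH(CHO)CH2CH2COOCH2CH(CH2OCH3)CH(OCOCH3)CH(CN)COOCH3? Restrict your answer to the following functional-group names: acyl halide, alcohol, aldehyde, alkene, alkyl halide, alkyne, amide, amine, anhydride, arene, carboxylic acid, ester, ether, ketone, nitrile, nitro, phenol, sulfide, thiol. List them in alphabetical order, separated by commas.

aldehyde, arene, ester, ether, nitrile

Working along the chain:
  C6H5: C6H5– phenyl ring → arene.
  CH(CHO): pendant –CHO: carbonyl C bonded to C and H → aldehyde.
  CH2COOCH2: –C(=O)–O–C with C on the carbonyl side → ester.
  CH(CH2OCH3): pendant –CH2OCH3: C–O–C linkage → ether.
  CH(OCOCH3): pendant –OC(=O)CH3: an acyloxy group → ester.
  CH(CN): pendant –C≡N: nitrile.
  COOCH3: –C(=O)OCH3: carbonyl C bonded to C and to –OCH3 → ester (not ketone + ether).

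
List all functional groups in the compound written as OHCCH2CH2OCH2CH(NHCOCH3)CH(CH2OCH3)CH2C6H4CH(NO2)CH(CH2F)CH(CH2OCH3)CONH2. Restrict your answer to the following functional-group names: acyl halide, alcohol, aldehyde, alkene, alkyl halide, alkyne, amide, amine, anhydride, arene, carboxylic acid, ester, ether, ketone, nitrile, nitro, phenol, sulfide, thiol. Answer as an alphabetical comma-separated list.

terminal –CHO: carbonyl C bonded to H and C → aldehyde.
C–O–C with sp³ carbons on both sides and no adjacent C=O → ether.
pendant –NHC(=O)CH3: N bonded to a carbonyl → amide (not amine).
pendant –CH2OCH3: C–O–C linkage → ether.
para-disubstituted benzene ring → arene.
–NO2 on an sp³ carbon → nitro (the N=O is not a carbonyl).
pendant –CH2X: halogen on sp³ carbon → alkyl halide.
pendant –CH2OCH3: C–O–C linkage → ether.
–C(=O)NH2: carbonyl C bonded to C and to N → amide (the N is not a separate amine).

aldehyde, alkyl halide, amide, arene, ether, nitro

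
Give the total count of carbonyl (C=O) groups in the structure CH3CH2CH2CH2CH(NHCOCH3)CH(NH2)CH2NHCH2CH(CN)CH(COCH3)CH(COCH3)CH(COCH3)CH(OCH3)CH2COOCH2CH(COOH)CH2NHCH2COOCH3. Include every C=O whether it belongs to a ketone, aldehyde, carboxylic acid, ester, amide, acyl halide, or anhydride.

7

CH(NHCOCH3): amide, 1 C=O (running total 1).
CH(COCH3): ketone, 1 C=O (running total 2).
CH(COCH3): ketone, 1 C=O (running total 3).
CH(COCH3): ketone, 1 C=O (running total 4).
CH2COOCH2: ester, 1 C=O (running total 5).
CH(COOH): carboxylic acid, 1 C=O (running total 6).
COOCH3: ester, 1 C=O (running total 7).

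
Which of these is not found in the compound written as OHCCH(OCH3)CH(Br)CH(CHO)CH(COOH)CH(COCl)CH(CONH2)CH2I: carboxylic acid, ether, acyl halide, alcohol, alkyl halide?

alcohol

acyl halide: present (CH(COCl) — pendant –C(=O)X: carbonyl C bonded to C and halogen → acyl halide).
carboxylic acid: present (CH(COOH) — pendant –COOH: carbonyl C bonded to C and –OH → carboxylic acid).
ether: present (CH(OCH3) — pendant –OCH3: C–O–C with sp³ C, no adjacent C=O → ether).
alkyl halide: present (CH(Br) — halogen on an sp³ carbon → alkyl halide).
alcohol: absent. In CH(COOH), the –OH sits on a carbonyl carbon, making it part of a carboxylic acid, not an alcohol.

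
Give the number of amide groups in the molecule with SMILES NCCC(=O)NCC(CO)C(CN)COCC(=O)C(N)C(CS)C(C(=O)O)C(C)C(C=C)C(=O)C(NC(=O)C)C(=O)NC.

Reading the structure from left to right:
  H2NCH2: –NH2 on an sp³ carbon with no adjacent C=O → amine.
  CH2CONHCH2: –C(=O)–N– linkage → amide (the N is not an amine).
  CH(CH2OH): pendant –CH2OH on an sp³ backbone C → alcohol.
  CH(CH2NH2): pendant –CH2NH2: N on sp³ C, no adjacent C=O → amine.
  CH2OCH2: C–O–C with sp³ carbons on both sides and no adjacent C=O → ether.
  CO: –C(=O)– with carbon on both sides → ketone.
  CH(NH2): –NH2 on an sp³ carbon with no adjacent C=O → amine.
  CH(CH2SH): pendant –CH2SH → thiol.
  CH(COOH): pendant –COOH: carbonyl C bonded to C and –OH → carboxylic acid.
  CH(CH=CH2): pendant –CH=CH2: C=C double bond → alkene.
  CO: –C(=O)– with carbon on both sides → ketone.
  CH(NHCOCH3): pendant –NHC(=O)CH3: N bonded to a carbonyl → amide (not amine).
  CONHCH3: –C(=O)NHCH3: carbonyl C bonded to C and to N → amide (the N is not an amine).
Amide appears at: CH2CONHCH2, CH(NHCOCH3), CONHCH3 → 3.

3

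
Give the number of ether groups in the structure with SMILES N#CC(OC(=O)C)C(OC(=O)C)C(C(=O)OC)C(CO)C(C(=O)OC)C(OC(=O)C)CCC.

0

N≡C–: carbon triple-bonded to nitrogen → nitrile.
pendant –OC(=O)CH3: an acyloxy group → ester.
pendant –OC(=O)CH3: an acyloxy group → ester.
pendant –COOCH3: carbonyl C bonded to C and –OCH3 → ester.
pendant –CH2OH on an sp³ backbone C → alcohol.
pendant –COOCH3: carbonyl C bonded to C and –OCH3 → ester.
pendant –OC(=O)CH3: an acyloxy group → ester.
No segment is a ether: CH(OCOCH3) is ester, not ether; CH(OCOCH3) is ester, not ether; CH(COOCH3) is ester, not ether. → 0.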